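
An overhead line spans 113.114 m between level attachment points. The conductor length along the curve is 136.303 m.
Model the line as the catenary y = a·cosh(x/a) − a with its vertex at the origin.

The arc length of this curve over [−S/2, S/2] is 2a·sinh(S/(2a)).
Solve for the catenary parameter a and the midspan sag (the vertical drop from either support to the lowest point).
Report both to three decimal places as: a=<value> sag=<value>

a=52.494 sag=33.531

seed: a₀ = √(S³/(24(L−S))) = √(113.114³/(24·23.189)) = 50.995037
iter 1: u=1.109069  f(a)=+1.469e+00  f'(a)=-1.026e+00  a ← 50.995037 − (+1.469e+00/-1.026e+00) = 52.425975
iter 2: u=1.078797  f(a)=+6.409e-02  f'(a)=-9.386e-01  a ← 52.425975 − (+6.409e-02/-9.386e-01) = 52.494256
iter 3: u=1.077394  f(a)=+1.344e-04  f'(a)=-9.346e-01  a ← 52.494256 − (+1.344e-04/-9.346e-01) = 52.494400
iter 4: u=1.077391  f(a)=+5.932e-10  f'(a)=-9.346e-01  a ← 52.494400 − (+5.932e-10/-9.346e-01) = 52.494400
iter 5: u=1.077391  f(a)=+0.000e+00  f'(a)=-9.346e-01  a ← 52.494400 − (+0.000e+00/-9.346e-01) = 52.494400
converged: |Δa| < 1e-12 after 5 iterations
sag = a·(cosh(S/(2a)) − 1) = 52.494400·(cosh(1.077391) − 1) = 33.530532
T_max/T_min = cosh(S/(2a)) = 1.638745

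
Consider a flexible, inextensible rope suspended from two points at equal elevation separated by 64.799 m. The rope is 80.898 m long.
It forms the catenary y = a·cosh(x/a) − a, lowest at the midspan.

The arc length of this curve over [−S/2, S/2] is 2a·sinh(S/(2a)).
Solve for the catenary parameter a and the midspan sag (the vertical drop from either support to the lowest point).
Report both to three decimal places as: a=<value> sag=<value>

seed: a₀ = √(S³/(24(L−S))) = √(64.799³/(24·16.099)) = 26.536729
iter 1: u=1.220930  f(a)=+1.243e+00  f'(a)=-1.404e+00  a ← 26.536729 − (+1.243e+00/-1.404e+00) = 27.422273
iter 2: u=1.181503  f(a)=+6.495e-02  f'(a)=-1.261e+00  a ← 27.422273 − (+6.495e-02/-1.261e+00) = 27.473785
iter 3: u=1.179288  f(a)=+1.989e-04  f'(a)=-1.253e+00  a ← 27.473785 − (+1.989e-04/-1.253e+00) = 27.473944
iter 4: u=1.179281  f(a)=+1.877e-09  f'(a)=-1.253e+00  a ← 27.473944 − (+1.877e-09/-1.253e+00) = 27.473944
iter 5: u=1.179281  f(a)=+1.421e-14  f'(a)=-1.253e+00  a ← 27.473944 − (+1.421e-14/-1.253e+00) = 27.473944
converged: |Δa| < 1e-12 after 5 iterations
sag = a·(cosh(S/(2a)) − 1) = 27.473944·(cosh(1.179281) − 1) = 21.423287
T_max/T_min = cosh(S/(2a)) = 1.779767

a=27.474 sag=21.423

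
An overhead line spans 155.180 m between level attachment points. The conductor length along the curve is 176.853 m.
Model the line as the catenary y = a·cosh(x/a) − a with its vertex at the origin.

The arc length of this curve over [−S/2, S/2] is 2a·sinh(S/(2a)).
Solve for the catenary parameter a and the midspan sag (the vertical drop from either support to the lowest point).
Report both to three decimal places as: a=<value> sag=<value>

a=86.481 sag=37.205

seed: a₀ = √(S³/(24(L−S))) = √(155.180³/(24·21.673)) = 84.759519
iter 1: u=0.915413  f(a)=+9.264e-01  f'(a)=-5.556e-01  a ← 84.759519 − (+9.264e-01/-5.556e-01) = 86.427052
iter 2: u=0.897751  f(a)=+2.805e-02  f'(a)=-5.224e-01  a ← 86.427052 − (+2.805e-02/-5.224e-01) = 86.480740
iter 3: u=0.897194  f(a)=+2.748e-05  f'(a)=-5.214e-01  a ← 86.480740 − (+2.748e-05/-5.214e-01) = 86.480793
iter 4: u=0.897193  f(a)=+2.643e-11  f'(a)=-5.214e-01  a ← 86.480793 − (+2.643e-11/-5.214e-01) = 86.480793
converged: |Δa| < 1e-12 after 4 iterations
sag = a·(cosh(S/(2a)) − 1) = 86.480793·(cosh(0.897193) − 1) = 37.204992
T_max/T_min = cosh(S/(2a)) = 1.430211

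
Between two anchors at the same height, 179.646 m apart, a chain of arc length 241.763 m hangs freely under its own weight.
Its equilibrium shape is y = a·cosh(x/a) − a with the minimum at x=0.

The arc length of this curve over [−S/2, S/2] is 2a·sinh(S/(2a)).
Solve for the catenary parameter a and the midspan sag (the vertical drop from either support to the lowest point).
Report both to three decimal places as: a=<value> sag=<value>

a=65.368 sag=72.056

seed: a₀ = √(S³/(24(L−S))) = √(179.646³/(24·62.117)) = 62.361345
iter 1: u=1.440363  f(a)=+6.771e+00  f'(a)=-2.437e+00  a ← 62.361345 − (+6.771e+00/-2.437e+00) = 65.139496
iter 2: u=1.378933  f(a)=+4.788e-01  f'(a)=-2.104e+00  a ← 65.139496 − (+4.788e-01/-2.104e+00) = 65.367075
iter 3: u=1.374132  f(a)=+2.796e-03  f'(a)=-2.079e+00  a ← 65.367075 − (+2.796e-03/-2.079e+00) = 65.368420
iter 4: u=1.374104  f(a)=+9.661e-08  f'(a)=-2.079e+00  a ← 65.368420 − (+9.661e-08/-2.079e+00) = 65.368420
iter 5: u=1.374104  f(a)=+2.842e-14  f'(a)=-2.079e+00  a ← 65.368420 − (+2.842e-14/-2.079e+00) = 65.368420
converged: |Δa| < 1e-12 after 5 iterations
sag = a·(cosh(S/(2a)) − 1) = 65.368420·(cosh(1.374104) − 1) = 72.055622
T_max/T_min = cosh(S/(2a)) = 2.102300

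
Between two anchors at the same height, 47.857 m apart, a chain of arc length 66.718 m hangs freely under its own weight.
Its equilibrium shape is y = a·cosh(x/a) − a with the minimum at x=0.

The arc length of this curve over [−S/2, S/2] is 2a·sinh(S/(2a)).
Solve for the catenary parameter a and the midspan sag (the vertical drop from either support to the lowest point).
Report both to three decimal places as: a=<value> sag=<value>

seed: a₀ = √(S³/(24(L−S))) = √(47.857³/(24·18.861)) = 15.560739
iter 1: u=1.537748  f(a)=+2.360e+00  f'(a)=-3.048e+00  a ← 15.560739 − (+2.360e+00/-3.048e+00) = 16.334940
iter 2: u=1.464866  f(a)=+1.875e-01  f'(a)=-2.581e+00  a ← 16.334940 − (+1.875e-01/-2.581e+00) = 16.407600
iter 3: u=1.458379  f(a)=+1.411e-03  f'(a)=-2.542e+00  a ← 16.407600 − (+1.411e-03/-2.542e+00) = 16.408155
iter 4: u=1.458330  f(a)=+8.113e-08  f'(a)=-2.542e+00  a ← 16.408155 − (+8.113e-08/-2.542e+00) = 16.408155
iter 5: u=1.458330  f(a)=+1.421e-14  f'(a)=-2.542e+00  a ← 16.408155 − (+1.421e-14/-2.542e+00) = 16.408155
converged: |Δa| < 1e-12 after 5 iterations
sag = a·(cosh(S/(2a)) − 1) = 16.408155·(cosh(1.458330) − 1) = 20.767784
T_max/T_min = cosh(S/(2a)) = 2.265699

a=16.408 sag=20.768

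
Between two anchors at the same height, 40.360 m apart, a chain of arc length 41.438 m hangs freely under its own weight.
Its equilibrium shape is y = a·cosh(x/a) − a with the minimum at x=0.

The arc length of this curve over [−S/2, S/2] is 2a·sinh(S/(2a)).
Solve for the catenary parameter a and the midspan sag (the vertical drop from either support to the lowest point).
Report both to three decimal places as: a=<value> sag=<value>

seed: a₀ = √(S³/(24(L−S))) = √(40.360³/(24·1.078)) = 50.409424
iter 1: u=0.400322  f(a)=+8.671e-03  f'(a)=-4.346e-02  a ← 50.409424 − (+8.671e-03/-4.346e-02) = 50.608943
iter 2: u=0.398744  f(a)=+5.175e-05  f'(a)=-4.294e-02  a ← 50.608943 − (+5.175e-05/-4.294e-02) = 50.610148
iter 3: u=0.398734  f(a)=+1.868e-09  f'(a)=-4.294e-02  a ← 50.610148 − (+1.868e-09/-4.294e-02) = 50.610148
iter 4: u=0.398734  f(a)=+0.000e+00  f'(a)=-4.294e-02  a ← 50.610148 − (+0.000e+00/-4.294e-02) = 50.610148
converged: |Δa| < 1e-12 after 4 iterations
sag = a·(cosh(S/(2a)) − 1) = 50.610148·(cosh(0.398734) − 1) = 4.076816
T_max/T_min = cosh(S/(2a)) = 1.080553

a=50.610 sag=4.077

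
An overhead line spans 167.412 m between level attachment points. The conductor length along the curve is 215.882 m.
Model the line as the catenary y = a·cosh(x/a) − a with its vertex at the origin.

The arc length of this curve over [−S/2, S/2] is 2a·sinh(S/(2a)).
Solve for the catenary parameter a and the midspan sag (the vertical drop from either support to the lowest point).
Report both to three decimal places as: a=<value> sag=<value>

seed: a₀ = √(S³/(24(L−S))) = √(167.412³/(24·48.470)) = 63.509361
iter 1: u=1.318010  f(a)=+4.388e+00  f'(a)=-1.809e+00  a ← 63.509361 − (+4.388e+00/-1.809e+00) = 65.935844
iter 2: u=1.269507  f(a)=+2.640e-01  f'(a)=-1.597e+00  a ← 65.935844 − (+2.640e-01/-1.597e+00) = 66.101191
iter 3: u=1.266331  f(a)=+1.091e-03  f'(a)=-1.584e+00  a ← 66.101191 − (+1.091e-03/-1.584e+00) = 66.101880
iter 4: u=1.266318  f(a)=+1.881e-08  f'(a)=-1.584e+00  a ← 66.101880 − (+1.881e-08/-1.584e+00) = 66.101880
iter 5: u=1.266318  f(a)=+5.684e-14  f'(a)=-1.584e+00  a ← 66.101880 − (+5.684e-14/-1.584e+00) = 66.101880
converged: |Δa| < 1e-12 after 5 iterations
sag = a·(cosh(S/(2a)) − 1) = 66.101880·(cosh(1.266318) − 1) = 60.471095
T_max/T_min = cosh(S/(2a)) = 1.914817

a=66.102 sag=60.471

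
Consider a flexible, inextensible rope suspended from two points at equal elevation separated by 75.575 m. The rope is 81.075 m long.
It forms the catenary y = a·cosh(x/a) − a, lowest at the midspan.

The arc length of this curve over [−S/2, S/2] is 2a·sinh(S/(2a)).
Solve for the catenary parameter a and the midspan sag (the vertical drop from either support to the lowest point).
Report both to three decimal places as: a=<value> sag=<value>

seed: a₀ = √(S³/(24(L−S))) = √(75.575³/(24·5.500)) = 57.184755
iter 1: u=0.660797  f(a)=+1.213e-01  f'(a)=-2.009e-01  a ← 57.184755 − (+1.213e-01/-2.009e-01) = 57.788743
iter 2: u=0.653890  f(a)=+1.949e-03  f'(a)=-1.945e-01  a ← 57.788743 − (+1.949e-03/-1.945e-01) = 57.798766
iter 3: u=0.653777  f(a)=+5.212e-07  f'(a)=-1.944e-01  a ← 57.798766 − (+5.212e-07/-1.944e-01) = 57.798768
iter 4: u=0.653777  f(a)=+2.842e-14  f'(a)=-1.944e-01  a ← 57.798768 − (+2.842e-14/-1.944e-01) = 57.798768
converged: |Δa| < 1e-12 after 4 iterations
sag = a·(cosh(S/(2a)) − 1) = 57.798768·(cosh(0.653777) − 1) = 12.798587
T_max/T_min = cosh(S/(2a)) = 1.221434

a=57.799 sag=12.799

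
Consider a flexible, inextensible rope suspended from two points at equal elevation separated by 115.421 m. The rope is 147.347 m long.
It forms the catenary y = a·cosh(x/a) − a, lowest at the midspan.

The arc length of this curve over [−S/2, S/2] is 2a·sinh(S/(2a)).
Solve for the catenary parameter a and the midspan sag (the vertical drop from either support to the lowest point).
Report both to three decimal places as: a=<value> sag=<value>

a=46.549 sag=40.598

seed: a₀ = √(S³/(24(L−S))) = √(115.421³/(24·31.926)) = 44.797046
iter 1: u=1.288266  f(a)=+2.756e+00  f'(a)=-1.676e+00  a ← 44.797046 − (+2.756e+00/-1.676e+00) = 46.441304
iter 2: u=1.242655  f(a)=+1.590e-01  f'(a)=-1.488e+00  a ← 46.441304 − (+1.590e-01/-1.488e+00) = 46.548177
iter 3: u=1.239802  f(a)=+6.011e-04  f'(a)=-1.477e+00  a ← 46.548177 − (+6.011e-04/-1.477e+00) = 46.548584
iter 4: u=1.239791  f(a)=+8.658e-09  f'(a)=-1.477e+00  a ← 46.548584 − (+8.658e-09/-1.477e+00) = 46.548584
iter 5: u=1.239791  f(a)=+2.842e-14  f'(a)=-1.477e+00  a ← 46.548584 − (+2.842e-14/-1.477e+00) = 46.548584
converged: |Δa| < 1e-12 after 5 iterations
sag = a·(cosh(S/(2a)) − 1) = 46.548584·(cosh(1.239791) − 1) = 40.598162
T_max/T_min = cosh(S/(2a)) = 1.872168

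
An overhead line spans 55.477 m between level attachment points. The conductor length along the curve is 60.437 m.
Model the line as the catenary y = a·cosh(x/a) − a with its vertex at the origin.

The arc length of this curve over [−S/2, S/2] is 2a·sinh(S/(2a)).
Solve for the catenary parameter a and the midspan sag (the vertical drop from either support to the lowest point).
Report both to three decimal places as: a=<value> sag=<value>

a=38.370 sag=10.471

seed: a₀ = √(S³/(24(L−S))) = √(55.477³/(24·4.960)) = 37.872414
iter 1: u=0.732420  f(a)=+1.347e-01  f'(a)=-2.763e-01  a ← 37.872414 − (+1.347e-01/-2.763e-01) = 38.360184
iter 2: u=0.723107  f(a)=+2.647e-03  f'(a)=-2.655e-01  a ← 38.360184 − (+2.647e-03/-2.655e-01) = 38.370155
iter 3: u=0.722919  f(a)=+1.067e-06  f'(a)=-2.653e-01  a ← 38.370155 − (+1.067e-06/-2.653e-01) = 38.370159
iter 4: u=0.722919  f(a)=+1.776e-13  f'(a)=-2.653e-01  a ← 38.370159 − (+1.776e-13/-2.653e-01) = 38.370159
converged: |Δa| < 1e-12 after 4 iterations
sag = a·(cosh(S/(2a)) − 1) = 38.370159·(cosh(0.722919) − 1) = 10.470673
T_max/T_min = cosh(S/(2a)) = 1.272886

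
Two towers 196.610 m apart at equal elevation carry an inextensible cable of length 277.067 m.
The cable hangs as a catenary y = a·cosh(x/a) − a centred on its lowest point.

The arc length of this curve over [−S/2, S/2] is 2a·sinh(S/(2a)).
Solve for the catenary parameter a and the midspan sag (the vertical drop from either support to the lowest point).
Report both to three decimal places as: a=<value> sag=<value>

a=66.274 sag=87.296

seed: a₀ = √(S³/(24(L−S))) = √(196.610³/(24·80.457)) = 62.736584
iter 1: u=1.566949  f(a)=+1.047e+01  f'(a)=-3.252e+00  a ← 62.736584 − (+1.047e+01/-3.252e+00) = 65.957187
iter 2: u=1.490437  f(a)=+8.607e-01  f'(a)=-2.738e+00  a ← 65.957187 − (+8.607e-01/-2.738e+00) = 66.271514
iter 3: u=1.483367  f(a)=+6.959e-03  f'(a)=-2.694e+00  a ← 66.271514 − (+6.959e-03/-2.694e+00) = 66.274098
iter 4: u=1.483310  f(a)=+4.632e-07  f'(a)=-2.694e+00  a ← 66.274098 − (+4.632e-07/-2.694e+00) = 66.274098
iter 5: u=1.483310  f(a)=+0.000e+00  f'(a)=-2.694e+00  a ← 66.274098 − (+0.000e+00/-2.694e+00) = 66.274098
converged: |Δa| < 1e-12 after 5 iterations
sag = a·(cosh(S/(2a)) − 1) = 66.274098·(cosh(1.483310) − 1) = 87.296038
T_max/T_min = cosh(S/(2a)) = 2.317197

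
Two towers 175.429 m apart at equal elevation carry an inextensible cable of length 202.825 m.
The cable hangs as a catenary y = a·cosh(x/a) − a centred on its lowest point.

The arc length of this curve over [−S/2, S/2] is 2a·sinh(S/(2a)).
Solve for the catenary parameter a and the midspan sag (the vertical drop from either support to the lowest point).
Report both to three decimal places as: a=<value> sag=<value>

seed: a₀ = √(S³/(24(L−S))) = √(175.429³/(24·27.396)) = 90.615582
iter 1: u=0.967985  f(a)=+1.313e+00  f'(a)=-6.633e-01  a ← 90.615582 − (+1.313e+00/-6.633e-01) = 92.594480
iter 2: u=0.947297  f(a)=+4.423e-02  f'(a)=-6.192e-01  a ← 92.594480 − (+4.423e-02/-6.192e-01) = 92.665902
iter 3: u=0.946567  f(a)=+5.410e-05  f'(a)=-6.177e-01  a ← 92.665902 − (+5.410e-05/-6.177e-01) = 92.665989
iter 4: u=0.946566  f(a)=+8.117e-11  f'(a)=-6.177e-01  a ← 92.665989 − (+8.117e-11/-6.177e-01) = 92.665989
iter 5: u=0.946566  f(a)=-2.842e-14  f'(a)=-6.177e-01  a ← 92.665989 − (-2.842e-14/-6.177e-01) = 92.665989
converged: |Δa| < 1e-12 after 5 iterations
sag = a·(cosh(S/(2a)) − 1) = 92.665989·(cosh(0.946566) − 1) = 44.707519
T_max/T_min = cosh(S/(2a)) = 1.482459

a=92.666 sag=44.708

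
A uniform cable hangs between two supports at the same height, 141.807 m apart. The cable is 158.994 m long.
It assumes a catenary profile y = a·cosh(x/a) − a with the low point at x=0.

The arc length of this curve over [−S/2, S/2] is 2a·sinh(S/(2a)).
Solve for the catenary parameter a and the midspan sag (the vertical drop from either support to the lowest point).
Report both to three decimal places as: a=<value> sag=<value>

a=84.617 sag=31.486

seed: a₀ = √(S³/(24(L−S))) = √(141.807³/(24·17.187)) = 83.145901
iter 1: u=0.852760  f(a)=+6.358e-01  f'(a)=-4.443e-01  a ← 83.145901 − (+6.358e-01/-4.443e-01) = 84.577114
iter 2: u=0.838330  f(a)=+1.679e-02  f'(a)=-4.211e-01  a ← 84.577114 − (+1.679e-02/-4.211e-01) = 84.616985
iter 3: u=0.837935  f(a)=+1.241e-05  f'(a)=-4.205e-01  a ← 84.616985 − (+1.241e-05/-4.205e-01) = 84.617014
iter 4: u=0.837934  f(a)=+6.793e-12  f'(a)=-4.205e-01  a ← 84.617014 − (+6.793e-12/-4.205e-01) = 84.617014
converged: |Δa| < 1e-12 after 4 iterations
sag = a·(cosh(S/(2a)) − 1) = 84.617014·(cosh(0.837934) − 1) = 31.485579
T_max/T_min = cosh(S/(2a)) = 1.372095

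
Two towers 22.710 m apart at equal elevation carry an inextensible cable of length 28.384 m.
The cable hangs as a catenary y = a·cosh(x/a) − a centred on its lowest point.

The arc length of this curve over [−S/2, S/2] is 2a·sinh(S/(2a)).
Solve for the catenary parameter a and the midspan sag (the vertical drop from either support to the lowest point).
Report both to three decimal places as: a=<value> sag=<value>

seed: a₀ = √(S³/(24(L−S))) = √(22.710³/(24·5.674)) = 9.274178
iter 1: u=1.224367  f(a)=+4.408e-01  f'(a)=-1.417e+00  a ← 9.274178 − (+4.408e-01/-1.417e+00) = 9.585218
iter 2: u=1.184637  f(a)=+2.315e-02  f'(a)=-1.272e+00  a ← 9.585218 − (+2.315e-02/-1.272e+00) = 9.603417
iter 3: u=1.182392  f(a)=+7.165e-05  f'(a)=-1.264e+00  a ← 9.603417 − (+7.165e-05/-1.264e+00) = 9.603474
iter 4: u=1.182385  f(a)=+6.913e-10  f'(a)=-1.264e+00  a ← 9.603474 − (+6.913e-10/-1.264e+00) = 9.603474
iter 5: u=1.182385  f(a)=+0.000e+00  f'(a)=-1.264e+00  a ← 9.603474 − (+0.000e+00/-1.264e+00) = 9.603474
converged: |Δa| < 1e-12 after 5 iterations
sag = a·(cosh(S/(2a)) − 1) = 9.603474·(cosh(1.182385) − 1) = 7.532441
T_max/T_min = cosh(S/(2a)) = 1.784345

a=9.603 sag=7.532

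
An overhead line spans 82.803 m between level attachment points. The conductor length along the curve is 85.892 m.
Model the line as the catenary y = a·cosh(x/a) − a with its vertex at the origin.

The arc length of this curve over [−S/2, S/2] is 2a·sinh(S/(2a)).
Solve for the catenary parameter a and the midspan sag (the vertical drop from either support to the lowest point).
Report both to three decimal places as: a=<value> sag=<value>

seed: a₀ = √(S³/(24(L−S))) = √(82.803³/(24·3.089)) = 87.509365
iter 1: u=0.473109  f(a)=+3.476e-02  f'(a)=-7.219e-02  a ← 87.509365 − (+3.476e-02/-7.219e-02) = 87.990806
iter 2: u=0.470521  f(a)=+2.889e-04  f'(a)=-7.100e-02  a ← 87.990806 − (+2.889e-04/-7.100e-02) = 87.994876
iter 3: u=0.470499  f(a)=+2.034e-08  f'(a)=-7.099e-02  a ← 87.994876 − (+2.034e-08/-7.099e-02) = 87.994876
iter 4: u=0.470499  f(a)=+0.000e+00  f'(a)=-7.099e-02  a ← 87.994876 − (+0.000e+00/-7.099e-02) = 87.994876
converged: |Δa| < 1e-12 after 4 iterations
sag = a·(cosh(S/(2a)) − 1) = 87.994876·(cosh(0.470499) − 1) = 9.920685
T_max/T_min = cosh(S/(2a)) = 1.112742

a=87.995 sag=9.921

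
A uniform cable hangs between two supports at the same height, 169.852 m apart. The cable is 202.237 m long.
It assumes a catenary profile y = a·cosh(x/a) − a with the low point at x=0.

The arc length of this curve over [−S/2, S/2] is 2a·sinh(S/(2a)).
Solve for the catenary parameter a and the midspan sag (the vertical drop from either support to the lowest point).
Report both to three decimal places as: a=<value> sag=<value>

seed: a₀ = √(S³/(24(L−S))) = √(169.852³/(24·32.385)) = 79.401449
iter 1: u=1.069577  f(a)=+1.904e+00  f'(a)=-9.129e-01  a ← 79.401449 − (+1.904e+00/-9.129e-01) = 81.486666
iter 2: u=1.042207  f(a)=+7.757e-02  f'(a)=-8.399e-01  a ← 81.486666 − (+7.757e-02/-8.399e-01) = 81.579019
iter 3: u=1.041027  f(a)=+1.409e-04  f'(a)=-8.369e-01  a ← 81.579019 − (+1.409e-04/-8.369e-01) = 81.579188
iter 4: u=1.041025  f(a)=+4.668e-10  f'(a)=-8.369e-01  a ← 81.579188 − (+4.668e-10/-8.369e-01) = 81.579188
iter 5: u=1.041025  f(a)=+0.000e+00  f'(a)=-8.369e-01  a ← 81.579188 − (+0.000e+00/-8.369e-01) = 81.579188
converged: |Δa| < 1e-12 after 5 iterations
sag = a·(cosh(S/(2a)) − 1) = 81.579188·(cosh(1.041025) − 1) = 48.344309
T_max/T_min = cosh(S/(2a)) = 1.592606

a=81.579 sag=48.344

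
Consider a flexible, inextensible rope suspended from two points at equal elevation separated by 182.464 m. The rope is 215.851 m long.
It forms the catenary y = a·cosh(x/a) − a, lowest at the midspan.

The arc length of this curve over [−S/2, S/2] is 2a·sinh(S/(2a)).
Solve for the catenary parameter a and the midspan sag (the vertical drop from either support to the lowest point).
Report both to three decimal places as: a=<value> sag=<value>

a=89.366 sag=50.756

seed: a₀ = √(S³/(24(L−S))) = √(182.464³/(24·33.387)) = 87.070586
iter 1: u=1.047794  f(a)=+1.881e+00  f'(a)=-8.545e-01  a ← 87.070586 − (+1.881e+00/-8.545e-01) = 89.272419
iter 2: u=1.021951  f(a)=+7.373e-02  f'(a)=-7.887e-01  a ← 89.272419 − (+7.373e-02/-7.887e-01) = 89.365901
iter 3: u=1.020882  f(a)=+1.235e-04  f'(a)=-7.860e-01  a ← 89.365901 − (+1.235e-04/-7.860e-01) = 89.366059
iter 4: u=1.020880  f(a)=+3.475e-10  f'(a)=-7.860e-01  a ← 89.366059 − (+3.475e-10/-7.860e-01) = 89.366059
iter 5: u=1.020880  f(a)=-2.842e-14  f'(a)=-7.860e-01  a ← 89.366059 − (-2.842e-14/-7.860e-01) = 89.366059
converged: |Δa| < 1e-12 after 5 iterations
sag = a·(cosh(S/(2a)) − 1) = 89.366059·(cosh(1.020880) − 1) = 50.756052
T_max/T_min = cosh(S/(2a)) = 1.567957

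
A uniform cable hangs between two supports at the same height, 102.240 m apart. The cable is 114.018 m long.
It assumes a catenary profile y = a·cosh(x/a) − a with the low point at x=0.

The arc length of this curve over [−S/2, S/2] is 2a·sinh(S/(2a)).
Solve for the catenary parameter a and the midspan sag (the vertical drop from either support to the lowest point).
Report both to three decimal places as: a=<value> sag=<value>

seed: a₀ = √(S³/(24(L−S))) = √(102.240³/(24·11.778)) = 61.487929
iter 1: u=0.831383  f(a)=+4.138e-01  f'(a)=-4.102e-01  a ← 61.487929 − (+4.138e-01/-4.102e-01) = 62.496627
iter 2: u=0.817964  f(a)=+1.040e-02  f'(a)=-3.898e-01  a ← 62.496627 − (+1.040e-02/-3.898e-01) = 62.523310
iter 3: u=0.817615  f(a)=+6.950e-06  f'(a)=-3.893e-01  a ← 62.523310 − (+6.950e-06/-3.893e-01) = 62.523328
iter 4: u=0.817615  f(a)=+3.112e-12  f'(a)=-3.893e-01  a ← 62.523328 − (+3.112e-12/-3.893e-01) = 62.523328
converged: |Δa| < 1e-12 after 4 iterations
sag = a·(cosh(S/(2a)) − 1) = 62.523328·(cosh(0.817615) − 1) = 22.088684
T_max/T_min = cosh(S/(2a)) = 1.353287

a=62.523 sag=22.089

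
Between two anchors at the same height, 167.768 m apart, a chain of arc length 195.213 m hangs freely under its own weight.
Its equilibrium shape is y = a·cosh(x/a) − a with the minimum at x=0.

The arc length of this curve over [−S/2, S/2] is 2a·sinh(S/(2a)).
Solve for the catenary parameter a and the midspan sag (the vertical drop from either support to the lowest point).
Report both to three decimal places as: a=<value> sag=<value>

a=86.673 sag=43.861

seed: a₀ = √(S³/(24(L−S))) = √(167.768³/(24·27.445)) = 84.669394
iter 1: u=0.990724  f(a)=+1.379e+00  f'(a)=-7.142e-01  a ← 84.669394 − (+1.379e+00/-7.142e-01) = 86.600003
iter 2: u=0.968637  f(a)=+4.857e-02  f'(a)=-6.647e-01  a ← 86.600003 − (+4.857e-02/-6.647e-01) = 86.673075
iter 3: u=0.967821  f(a)=+6.514e-05  f'(a)=-6.629e-01  a ← 86.673075 − (+6.514e-05/-6.629e-01) = 86.673174
iter 4: u=0.967820  f(a)=+1.175e-10  f'(a)=-6.629e-01  a ← 86.673174 − (+1.175e-10/-6.629e-01) = 86.673174
iter 5: u=0.967820  f(a)=-2.842e-14  f'(a)=-6.629e-01  a ← 86.673174 − (-2.842e-14/-6.629e-01) = 86.673174
converged: |Δa| < 1e-12 after 5 iterations
sag = a·(cosh(S/(2a)) − 1) = 86.673174·(cosh(0.967820) − 1) = 43.861373
T_max/T_min = cosh(S/(2a)) = 1.506055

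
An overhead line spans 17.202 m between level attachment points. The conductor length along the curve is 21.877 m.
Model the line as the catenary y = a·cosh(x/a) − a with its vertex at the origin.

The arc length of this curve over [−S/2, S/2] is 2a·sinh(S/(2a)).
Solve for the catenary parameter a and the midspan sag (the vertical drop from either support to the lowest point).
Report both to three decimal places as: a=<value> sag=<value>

seed: a₀ = √(S³/(24(L−S))) = √(17.202³/(24·4.675)) = 6.735533
iter 1: u=1.276959  f(a)=+3.963e-01  f'(a)=-1.628e+00  a ← 6.735533 − (+3.963e-01/-1.628e+00) = 6.978943
iter 2: u=1.232422  f(a)=+2.250e-02  f'(a)=-1.448e+00  a ← 6.978943 − (+2.250e-02/-1.448e+00) = 6.994478
iter 3: u=1.229684  f(a)=+8.214e-05  f'(a)=-1.437e+00  a ← 6.994478 − (+8.214e-05/-1.437e+00) = 6.994535
iter 4: u=1.229674  f(a)=+1.104e-09  f'(a)=-1.437e+00  a ← 6.994535 − (+1.104e-09/-1.437e+00) = 6.994535
iter 5: u=1.229674  f(a)=-3.553e-15  f'(a)=-1.437e+00  a ← 6.994535 − (-3.553e-15/-1.437e+00) = 6.994535
converged: |Δa| < 1e-12 after 5 iterations
sag = a·(cosh(S/(2a)) − 1) = 6.994535·(cosh(1.229674) − 1) = 5.989081
T_max/T_min = cosh(S/(2a)) = 1.856252

a=6.995 sag=5.989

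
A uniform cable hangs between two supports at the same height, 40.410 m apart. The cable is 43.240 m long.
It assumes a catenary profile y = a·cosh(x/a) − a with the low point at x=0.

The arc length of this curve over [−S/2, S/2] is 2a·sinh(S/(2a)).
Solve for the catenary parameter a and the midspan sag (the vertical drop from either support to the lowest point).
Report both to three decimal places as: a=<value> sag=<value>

a=31.492 sag=6.707

seed: a₀ = √(S³/(24(L−S))) = √(40.410³/(24·2.830)) = 31.169830
iter 1: u=0.648223  f(a)=+6.006e-02  f'(a)=-1.893e-01  a ← 31.169830 − (+6.006e-02/-1.893e-01) = 31.487029
iter 2: u=0.641693  f(a)=+9.291e-04  f'(a)=-1.835e-01  a ← 31.487029 − (+9.291e-04/-1.835e-01) = 31.492091
iter 3: u=0.641590  f(a)=+2.301e-07  f'(a)=-1.834e-01  a ← 31.492091 − (+2.301e-07/-1.834e-01) = 31.492093
iter 4: u=0.641590  f(a)=+1.421e-14  f'(a)=-1.834e-01  a ← 31.492093 − (+1.421e-14/-1.834e-01) = 31.492093
converged: |Δa| < 1e-12 after 4 iterations
sag = a·(cosh(S/(2a)) − 1) = 31.492093·(cosh(0.641590) − 1) = 6.707074
T_max/T_min = cosh(S/(2a)) = 1.212976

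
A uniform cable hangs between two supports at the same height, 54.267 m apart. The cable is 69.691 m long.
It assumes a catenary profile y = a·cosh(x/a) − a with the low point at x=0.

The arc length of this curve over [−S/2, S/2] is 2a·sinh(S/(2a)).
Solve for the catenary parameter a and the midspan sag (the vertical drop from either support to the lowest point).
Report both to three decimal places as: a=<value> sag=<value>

a=21.611 sag=19.392

seed: a₀ = √(S³/(24(L−S))) = √(54.267³/(24·15.424)) = 20.777801
iter 1: u=1.305889  f(a)=+1.370e+00  f'(a)=-1.754e+00  a ← 20.777801 − (+1.370e+00/-1.754e+00) = 21.558891
iter 2: u=1.258576  f(a)=+8.103e-02  f'(a)=-1.552e+00  a ← 21.558891 − (+8.103e-02/-1.552e+00) = 21.611108
iter 3: u=1.255535  f(a)=+3.230e-04  f'(a)=-1.540e+00  a ← 21.611108 − (+3.230e-04/-1.540e+00) = 21.611318
iter 4: u=1.255523  f(a)=+5.177e-09  f'(a)=-1.539e+00  a ← 21.611318 − (+5.177e-09/-1.539e+00) = 21.611318
iter 5: u=1.255523  f(a)=+0.000e+00  f'(a)=-1.539e+00  a ← 21.611318 − (+0.000e+00/-1.539e+00) = 21.611318
converged: |Δa| < 1e-12 after 5 iterations
sag = a·(cosh(S/(2a)) − 1) = 21.611318·(cosh(1.255523) − 1) = 19.391828
T_max/T_min = cosh(S/(2a)) = 1.897300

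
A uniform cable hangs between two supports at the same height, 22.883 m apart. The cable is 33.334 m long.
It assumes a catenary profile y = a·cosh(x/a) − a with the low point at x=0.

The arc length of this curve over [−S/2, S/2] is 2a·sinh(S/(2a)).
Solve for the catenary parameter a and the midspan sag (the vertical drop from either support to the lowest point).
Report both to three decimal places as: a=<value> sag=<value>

a=7.343 sag=10.870

seed: a₀ = √(S³/(24(L−S))) = √(22.883³/(24·10.451)) = 6.911700
iter 1: u=1.655381  f(a)=+1.529e+00  f'(a)=-3.938e+00  a ← 6.911700 − (+1.529e+00/-3.938e+00) = 7.299951
iter 2: u=1.567339  f(a)=+1.383e-01  f'(a)=-3.255e+00  a ← 7.299951 − (+1.383e-01/-3.255e+00) = 7.342434
iter 3: u=1.558271  f(a)=+1.380e-03  f'(a)=-3.191e+00  a ← 7.342434 − (+1.380e-03/-3.191e+00) = 7.342866
iter 4: u=1.558179  f(a)=+1.404e-07  f'(a)=-3.190e+00  a ← 7.342866 − (+1.404e-07/-3.190e+00) = 7.342866
iter 5: u=1.558179  f(a)=+7.105e-15  f'(a)=-3.190e+00  a ← 7.342866 − (+7.105e-15/-3.190e+00) = 7.342866
converged: |Δa| < 1e-12 after 5 iterations
sag = a·(cosh(S/(2a)) − 1) = 7.342866·(cosh(1.558179) − 1) = 10.869947
T_max/T_min = cosh(S/(2a)) = 2.480341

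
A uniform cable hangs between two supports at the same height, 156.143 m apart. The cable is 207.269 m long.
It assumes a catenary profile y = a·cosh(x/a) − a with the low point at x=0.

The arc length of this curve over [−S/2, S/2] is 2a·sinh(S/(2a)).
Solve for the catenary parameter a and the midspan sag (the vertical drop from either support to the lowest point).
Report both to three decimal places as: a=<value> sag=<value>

seed: a₀ = √(S³/(24(L−S))) = √(156.143³/(24·51.126)) = 55.700264
iter 1: u=1.401636  f(a)=+5.264e+00  f'(a)=-2.223e+00  a ← 55.700264 − (+5.264e+00/-2.223e+00) = 58.068384
iter 2: u=1.344475  f(a)=+3.543e-01  f'(a)=-1.933e+00  a ← 58.068384 − (+3.543e-01/-1.933e+00) = 58.251702
iter 3: u=1.340244  f(a)=+1.861e-03  f'(a)=-1.912e+00  a ← 58.251702 − (+1.861e-03/-1.912e+00) = 58.252676
iter 4: u=1.340222  f(a)=+5.197e-08  f'(a)=-1.912e+00  a ← 58.252676 − (+5.197e-08/-1.912e+00) = 58.252676
iter 5: u=1.340222  f(a)=-2.842e-14  f'(a)=-1.912e+00  a ← 58.252676 − (-2.842e-14/-1.912e+00) = 58.252676
converged: |Δa| < 1e-12 after 5 iterations
sag = a·(cosh(S/(2a)) − 1) = 58.252676·(cosh(1.340222) − 1) = 60.631654
T_max/T_min = cosh(S/(2a)) = 2.040839

a=58.253 sag=60.632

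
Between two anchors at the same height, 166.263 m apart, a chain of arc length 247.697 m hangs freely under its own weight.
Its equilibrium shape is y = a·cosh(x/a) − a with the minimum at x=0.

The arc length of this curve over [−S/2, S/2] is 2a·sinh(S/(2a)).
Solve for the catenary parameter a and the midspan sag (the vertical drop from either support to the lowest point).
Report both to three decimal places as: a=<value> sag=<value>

a=51.719 sag=82.495

seed: a₀ = √(S³/(24(L−S))) = √(166.263³/(24·81.434)) = 48.493655
iter 1: u=1.714276  f(a)=+1.284e+01  f'(a)=-4.455e+00  a ← 48.493655 − (+1.284e+01/-4.455e+00) = 51.375396
iter 2: u=1.618119  f(a)=+1.233e+00  f'(a)=-3.637e+00  a ← 51.375396 − (+1.233e+00/-3.637e+00) = 51.714547
iter 3: u=1.607507  f(a)=+1.405e-02  f'(a)=-3.554e+00  a ← 51.714547 − (+1.405e-02/-3.554e+00) = 51.718501
iter 4: u=1.607384  f(a)=+1.871e-06  f'(a)=-3.553e+00  a ← 51.718501 − (+1.871e-06/-3.553e+00) = 51.718502
iter 5: u=1.607384  f(a)=+5.684e-14  f'(a)=-3.553e+00  a ← 51.718502 − (+5.684e-14/-3.553e+00) = 51.718502
converged: |Δa| < 1e-12 after 5 iterations
sag = a·(cosh(S/(2a)) − 1) = 51.718502·(cosh(1.607384) − 1) = 82.494964
T_max/T_min = cosh(S/(2a)) = 2.595076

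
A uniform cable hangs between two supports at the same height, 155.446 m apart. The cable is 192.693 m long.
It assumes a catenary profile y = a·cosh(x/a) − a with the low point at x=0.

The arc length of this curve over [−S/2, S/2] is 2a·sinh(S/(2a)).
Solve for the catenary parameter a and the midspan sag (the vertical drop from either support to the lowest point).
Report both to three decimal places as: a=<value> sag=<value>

a=67.033 sag=50.338

seed: a₀ = √(S³/(24(L−S))) = √(155.446³/(24·37.247)) = 64.821348
iter 1: u=1.199034  f(a)=+2.771e+00  f'(a)=-1.323e+00  a ← 64.821348 − (+2.771e+00/-1.323e+00) = 66.915565
iter 2: u=1.161509  f(a)=+1.400e-01  f'(a)=-1.193e+00  a ← 66.915565 − (+1.400e-01/-1.193e+00) = 67.032920
iter 3: u=1.159475  f(a)=+3.990e-04  f'(a)=-1.186e+00  a ← 67.032920 − (+3.990e-04/-1.186e+00) = 67.033257
iter 4: u=1.159469  f(a)=+3.265e-09  f'(a)=-1.186e+00  a ← 67.033257 − (+3.265e-09/-1.186e+00) = 67.033257
iter 5: u=1.159469  f(a)=+2.842e-14  f'(a)=-1.186e+00  a ← 67.033257 − (+2.842e-14/-1.186e+00) = 67.033257
converged: |Δa| < 1e-12 after 5 iterations
sag = a·(cosh(S/(2a)) − 1) = 67.033257·(cosh(1.159469) − 1) = 50.338399
T_max/T_min = cosh(S/(2a)) = 1.750947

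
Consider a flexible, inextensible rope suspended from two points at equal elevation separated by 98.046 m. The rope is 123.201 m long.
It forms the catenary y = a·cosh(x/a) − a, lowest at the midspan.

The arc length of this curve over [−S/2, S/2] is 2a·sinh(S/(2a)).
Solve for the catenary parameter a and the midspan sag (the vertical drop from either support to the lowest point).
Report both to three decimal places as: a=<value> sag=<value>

seed: a₀ = √(S³/(24(L−S))) = √(98.046³/(24·25.155)) = 39.511820
iter 1: u=1.240717  f(a)=+2.009e+00  f'(a)=-1.480e+00  a ← 39.511820 − (+2.009e+00/-1.480e+00) = 40.868667
iter 2: u=1.199525  f(a)=+1.081e-01  f'(a)=-1.325e+00  a ← 40.868667 − (+1.081e-01/-1.325e+00) = 40.950261
iter 3: u=1.197135  f(a)=+3.526e-04  f'(a)=-1.316e+00  a ← 40.950261 − (+3.526e-04/-1.316e+00) = 40.950528
iter 4: u=1.197127  f(a)=+3.777e-09  f'(a)=-1.316e+00  a ← 40.950528 − (+3.777e-09/-1.316e+00) = 40.950528
iter 5: u=1.197127  f(a)=+0.000e+00  f'(a)=-1.316e+00  a ← 40.950528 − (+0.000e+00/-1.316e+00) = 40.950528
converged: |Δa| < 1e-12 after 5 iterations
sag = a·(cosh(S/(2a)) − 1) = 40.950528·(cosh(1.197127) − 1) = 33.019515
T_max/T_min = cosh(S/(2a)) = 1.806327

a=40.951 sag=33.020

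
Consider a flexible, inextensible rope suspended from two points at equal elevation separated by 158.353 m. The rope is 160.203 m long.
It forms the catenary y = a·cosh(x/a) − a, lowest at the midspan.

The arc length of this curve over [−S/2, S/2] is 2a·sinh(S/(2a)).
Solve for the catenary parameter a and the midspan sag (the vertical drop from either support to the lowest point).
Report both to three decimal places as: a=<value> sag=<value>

seed: a₀ = √(S³/(24(L−S))) = √(158.353³/(24·1.850)) = 299.052859
iter 1: u=0.264758  f(a)=+6.495e-03  f'(a)=-1.246e-02  a ← 299.052859 − (+6.495e-03/-1.246e-02) = 299.574135
iter 2: u=0.264297  f(a)=+1.702e-05  f'(a)=-1.239e-02  a ← 299.574135 − (+1.702e-05/-1.239e-02) = 299.575509
iter 3: u=0.264296  f(a)=+1.176e-10  f'(a)=-1.239e-02  a ← 299.575509 − (+1.176e-10/-1.239e-02) = 299.575509
iter 4: u=0.264296  f(a)=-2.842e-14  f'(a)=-1.239e-02  a ← 299.575509 − (-2.842e-14/-1.239e-02) = 299.575509
converged: |Δa| < 1e-12 after 4 iterations
sag = a·(cosh(S/(2a)) − 1) = 299.575509·(cosh(0.264296) − 1) = 10.524049
T_max/T_min = cosh(S/(2a)) = 1.035130

a=299.576 sag=10.524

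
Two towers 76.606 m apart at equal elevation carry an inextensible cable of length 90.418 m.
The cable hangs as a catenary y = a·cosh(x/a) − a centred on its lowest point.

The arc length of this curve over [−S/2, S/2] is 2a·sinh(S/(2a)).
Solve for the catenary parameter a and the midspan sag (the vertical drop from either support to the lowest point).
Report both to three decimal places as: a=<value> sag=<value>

seed: a₀ = √(S³/(24(L−S))) = √(76.606³/(24·13.812)) = 36.826485
iter 1: u=1.040094  f(a)=+7.666e-01  f'(a)=-8.345e-01  a ← 36.826485 − (+7.666e-01/-8.345e-01) = 37.745193
iter 2: u=1.014778  f(a)=+2.962e-02  f'(a)=-7.711e-01  a ← 37.745193 − (+2.962e-02/-7.711e-01) = 37.783612
iter 3: u=1.013746  f(a)=+4.818e-05  f'(a)=-7.686e-01  a ← 37.783612 − (+4.818e-05/-7.686e-01) = 37.783675
iter 4: u=1.013745  f(a)=+1.279e-10  f'(a)=-7.686e-01  a ← 37.783675 − (+1.279e-10/-7.686e-01) = 37.783675
iter 5: u=1.013745  f(a)=+1.421e-14  f'(a)=-7.686e-01  a ← 37.783675 − (+1.421e-14/-7.686e-01) = 37.783675
converged: |Δa| < 1e-12 after 5 iterations
sag = a·(cosh(S/(2a)) − 1) = 37.783675·(cosh(1.013745) − 1) = 21.135420
T_max/T_min = cosh(S/(2a)) = 1.559380

a=37.784 sag=21.135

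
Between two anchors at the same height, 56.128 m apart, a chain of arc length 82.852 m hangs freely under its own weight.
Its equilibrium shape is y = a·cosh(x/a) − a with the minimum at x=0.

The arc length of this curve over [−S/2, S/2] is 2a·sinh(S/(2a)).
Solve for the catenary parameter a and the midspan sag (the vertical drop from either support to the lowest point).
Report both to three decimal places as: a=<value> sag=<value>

a=17.680 sag=27.361

seed: a₀ = √(S³/(24(L−S))) = √(56.128³/(24·26.724)) = 16.604010
iter 1: u=1.690194  f(a)=+4.087e+00  f'(a)=-4.238e+00  a ← 16.604010 − (+4.087e+00/-4.238e+00) = 17.568587
iter 2: u=1.597397  f(a)=+3.832e-01  f'(a)=-3.477e+00  a ← 17.568587 − (+3.832e-01/-3.477e+00) = 17.678810
iter 3: u=1.587437  f(a)=+4.139e-03  f'(a)=-3.402e+00  a ← 17.678810 − (+4.139e-03/-3.402e+00) = 17.680026
iter 4: u=1.587328  f(a)=+4.943e-07  f'(a)=-3.401e+00  a ← 17.680026 − (+4.943e-07/-3.401e+00) = 17.680026
iter 5: u=1.587328  f(a)=+0.000e+00  f'(a)=-3.401e+00  a ← 17.680026 − (+0.000e+00/-3.401e+00) = 17.680026
converged: |Δa| < 1e-12 after 5 iterations
sag = a·(cosh(S/(2a)) − 1) = 17.680026·(cosh(1.587328) − 1) = 27.361031
T_max/T_min = cosh(S/(2a)) = 2.547567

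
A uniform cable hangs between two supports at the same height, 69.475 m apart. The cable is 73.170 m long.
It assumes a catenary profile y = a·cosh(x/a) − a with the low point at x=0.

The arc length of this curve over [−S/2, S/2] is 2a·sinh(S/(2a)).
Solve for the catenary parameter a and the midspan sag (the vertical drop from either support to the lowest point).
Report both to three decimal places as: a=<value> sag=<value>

a=61.978 sag=9.992

seed: a₀ = √(S³/(24(L−S))) = √(69.475³/(24·3.695)) = 61.493610
iter 1: u=0.564896  f(a)=+5.941e-02  f'(a)=-1.241e-01  a ← 61.493610 − (+5.941e-02/-1.241e-01) = 61.972475
iter 2: u=0.560531  f(a)=+7.011e-04  f'(a)=-1.211e-01  a ← 61.972475 − (+7.011e-04/-1.211e-01) = 61.978262
iter 3: u=0.560479  f(a)=+1.002e-07  f'(a)=-1.211e-01  a ← 61.978262 − (+1.002e-07/-1.211e-01) = 61.978263
iter 4: u=0.560479  f(a)=+0.000e+00  f'(a)=-1.211e-01  a ← 61.978263 − (+0.000e+00/-1.211e-01) = 61.978263
converged: |Δa| < 1e-12 after 4 iterations
sag = a·(cosh(S/(2a)) − 1) = 61.978263·(cosh(0.560479) − 1) = 9.992337
T_max/T_min = cosh(S/(2a)) = 1.161223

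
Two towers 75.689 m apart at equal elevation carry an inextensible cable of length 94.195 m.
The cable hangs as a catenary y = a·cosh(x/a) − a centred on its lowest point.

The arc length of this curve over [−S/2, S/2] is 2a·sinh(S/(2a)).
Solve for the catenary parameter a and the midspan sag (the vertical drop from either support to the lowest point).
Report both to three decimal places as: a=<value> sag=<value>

a=32.332 sag=24.795

seed: a₀ = √(S³/(24(L−S))) = √(75.689³/(24·18.506)) = 31.245484
iter 1: u=1.211199  f(a)=+1.406e+00  f'(a)=-1.368e+00  a ← 31.245484 − (+1.406e+00/-1.368e+00) = 32.273358
iter 2: u=1.172624  f(a)=+7.235e-02  f'(a)=-1.230e+00  a ← 32.273358 − (+7.235e-02/-1.230e+00) = 32.332171
iter 3: u=1.170491  f(a)=+2.147e-04  f'(a)=-1.223e+00  a ← 32.332171 − (+2.147e-04/-1.223e+00) = 32.332346
iter 4: u=1.170484  f(a)=+1.902e-09  f'(a)=-1.223e+00  a ← 32.332346 − (+1.902e-09/-1.223e+00) = 32.332346
iter 5: u=1.170484  f(a)=+1.421e-14  f'(a)=-1.223e+00  a ← 32.332346 − (+1.421e-14/-1.223e+00) = 32.332346
converged: |Δa| < 1e-12 after 5 iterations
sag = a·(cosh(S/(2a)) − 1) = 32.332346·(cosh(1.170484) − 1) = 24.795188
T_max/T_min = cosh(S/(2a)) = 1.766885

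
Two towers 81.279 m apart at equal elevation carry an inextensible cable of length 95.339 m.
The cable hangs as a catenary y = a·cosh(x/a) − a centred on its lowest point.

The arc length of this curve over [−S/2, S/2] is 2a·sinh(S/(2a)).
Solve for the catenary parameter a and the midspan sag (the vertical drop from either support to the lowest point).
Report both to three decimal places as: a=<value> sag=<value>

seed: a₀ = √(S³/(24(L−S))) = √(81.279³/(24·14.060)) = 39.890479
iter 1: u=1.018777  f(a)=+7.479e-01  f'(a)=-7.809e-01  a ← 39.890479 − (+7.479e-01/-7.809e-01) = 40.848322
iter 2: u=0.994888  f(a)=+2.779e-02  f'(a)=-7.238e-01  a ← 40.848322 − (+2.779e-02/-7.238e-01) = 40.886712
iter 3: u=0.993954  f(a)=+4.163e-05  f'(a)=-7.216e-01  a ← 40.886712 − (+4.163e-05/-7.216e-01) = 40.886769
iter 4: u=0.993952  f(a)=+9.375e-11  f'(a)=-7.216e-01  a ← 40.886769 − (+9.375e-11/-7.216e-01) = 40.886769
iter 5: u=0.993952  f(a)=+0.000e+00  f'(a)=-7.216e-01  a ← 40.886769 − (+0.000e+00/-7.216e-01) = 40.886769
converged: |Δa| < 1e-12 after 5 iterations
sag = a·(cosh(S/(2a)) − 1) = 40.886769·(cosh(0.993952) − 1) = 21.915373
T_max/T_min = cosh(S/(2a)) = 1.536002

a=40.887 sag=21.915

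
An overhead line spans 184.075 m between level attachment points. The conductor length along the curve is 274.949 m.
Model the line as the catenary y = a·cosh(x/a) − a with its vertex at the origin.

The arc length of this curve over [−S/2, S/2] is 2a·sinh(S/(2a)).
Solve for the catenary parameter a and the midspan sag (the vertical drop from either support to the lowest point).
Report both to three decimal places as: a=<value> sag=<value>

seed: a₀ = √(S³/(24(L−S))) = √(184.075³/(24·90.874)) = 53.476967
iter 1: u=1.721068  f(a)=+1.445e+01  f'(a)=-4.518e+00  a ← 53.476967 − (+1.445e+01/-4.518e+00) = 56.674962
iter 2: u=1.623953  f(a)=+1.397e+00  f'(a)=-3.683e+00  a ← 56.674962 − (+1.397e+00/-3.683e+00) = 57.054448
iter 3: u=1.613152  f(a)=+1.617e-02  f'(a)=-3.598e+00  a ← 57.054448 − (+1.617e-02/-3.598e+00) = 57.058941
iter 4: u=1.613025  f(a)=+2.219e-06  f'(a)=-3.597e+00  a ← 57.058941 − (+2.219e-06/-3.597e+00) = 57.058942
iter 5: u=1.613025  f(a)=+5.684e-14  f'(a)=-3.597e+00  a ← 57.058942 − (+5.684e-14/-3.597e+00) = 57.058942
converged: |Δa| < 1e-12 after 5 iterations
sag = a·(cosh(S/(2a)) − 1) = 57.058942·(cosh(1.613025) − 1) = 91.786485
T_max/T_min = cosh(S/(2a)) = 2.608626

a=57.059 sag=91.786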